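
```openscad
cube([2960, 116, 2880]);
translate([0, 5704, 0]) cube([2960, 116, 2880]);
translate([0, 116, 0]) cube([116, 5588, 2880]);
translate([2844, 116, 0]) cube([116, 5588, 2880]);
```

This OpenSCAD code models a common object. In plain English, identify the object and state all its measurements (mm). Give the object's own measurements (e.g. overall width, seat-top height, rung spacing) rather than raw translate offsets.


The wall frame of a small rectangular building: four walls, each 2880 mm tall and 116 mm thick, enclosing a footprint 2960 mm (x) by 5820 mm (y) outside-to-outside, with no floor or roof. The front and back walls (the −y and +y sides) span the full width; the two side walls fit between them.


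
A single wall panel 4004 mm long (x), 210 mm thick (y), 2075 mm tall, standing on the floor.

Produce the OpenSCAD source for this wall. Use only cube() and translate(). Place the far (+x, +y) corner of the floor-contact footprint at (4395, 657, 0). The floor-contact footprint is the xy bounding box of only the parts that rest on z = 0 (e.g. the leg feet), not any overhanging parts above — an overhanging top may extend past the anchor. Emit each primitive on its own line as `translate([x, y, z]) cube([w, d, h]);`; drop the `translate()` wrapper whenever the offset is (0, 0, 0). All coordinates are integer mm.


translate([391, 447, 0]) cube([4004, 210, 2075]);


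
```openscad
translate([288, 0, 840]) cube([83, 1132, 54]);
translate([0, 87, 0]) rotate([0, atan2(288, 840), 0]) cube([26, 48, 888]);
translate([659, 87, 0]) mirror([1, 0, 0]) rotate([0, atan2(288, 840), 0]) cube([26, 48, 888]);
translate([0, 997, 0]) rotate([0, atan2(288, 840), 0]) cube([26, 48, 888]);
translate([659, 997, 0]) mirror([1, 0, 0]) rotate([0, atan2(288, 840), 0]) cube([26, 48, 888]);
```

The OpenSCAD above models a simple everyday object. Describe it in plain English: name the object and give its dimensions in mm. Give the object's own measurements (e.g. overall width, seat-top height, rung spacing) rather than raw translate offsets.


A sawhorse. A 83×1132×54 mm beam (x, y, z) sits on two A-frame leg pairs. Each pair is two raked legs of 26×48 mm section (48 mm along y) splaying symmetrically in x. Each leg rises 840 mm vertically over 288 mm of horizontal reach and is 888 mm long along its own axis. Every leg's outer bottom edge rests on the floor and its outer top edge meets a bottom edge of the beam — the left legs (tilting toward +x) meet the beam's −x bottom edge, the right legs (their mirror images, tilting toward −x) meet its +x bottom edge — so the leg tops tuck under the beam, the beam's underside is 840 mm above the floor, and the feet are 659 mm apart outside-to-outside with the beam centred between them. The two leg pairs are set in 87 mm from either end of the beam.


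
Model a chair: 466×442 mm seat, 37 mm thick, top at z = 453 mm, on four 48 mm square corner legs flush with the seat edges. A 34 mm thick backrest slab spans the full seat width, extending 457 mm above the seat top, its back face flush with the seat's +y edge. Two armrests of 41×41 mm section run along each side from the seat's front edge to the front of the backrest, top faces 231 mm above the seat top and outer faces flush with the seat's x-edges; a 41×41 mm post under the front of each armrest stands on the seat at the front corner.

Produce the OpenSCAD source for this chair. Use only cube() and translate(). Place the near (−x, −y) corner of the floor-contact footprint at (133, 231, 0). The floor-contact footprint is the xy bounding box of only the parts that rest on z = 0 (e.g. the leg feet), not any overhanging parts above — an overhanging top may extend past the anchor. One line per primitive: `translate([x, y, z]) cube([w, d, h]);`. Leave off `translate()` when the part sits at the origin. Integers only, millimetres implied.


translate([133, 231, 416]) cube([466, 442, 37]);
translate([133, 231, 0]) cube([48, 48, 416]);
translate([551, 231, 0]) cube([48, 48, 416]);
translate([133, 625, 0]) cube([48, 48, 416]);
translate([551, 625, 0]) cube([48, 48, 416]);
translate([133, 639, 453]) cube([466, 34, 457]);
translate([133, 231, 643]) cube([41, 408, 41]);
translate([558, 231, 643]) cube([41, 408, 41]);
translate([133, 231, 453]) cube([41, 41, 190]);
translate([558, 231, 453]) cube([41, 41, 190]);


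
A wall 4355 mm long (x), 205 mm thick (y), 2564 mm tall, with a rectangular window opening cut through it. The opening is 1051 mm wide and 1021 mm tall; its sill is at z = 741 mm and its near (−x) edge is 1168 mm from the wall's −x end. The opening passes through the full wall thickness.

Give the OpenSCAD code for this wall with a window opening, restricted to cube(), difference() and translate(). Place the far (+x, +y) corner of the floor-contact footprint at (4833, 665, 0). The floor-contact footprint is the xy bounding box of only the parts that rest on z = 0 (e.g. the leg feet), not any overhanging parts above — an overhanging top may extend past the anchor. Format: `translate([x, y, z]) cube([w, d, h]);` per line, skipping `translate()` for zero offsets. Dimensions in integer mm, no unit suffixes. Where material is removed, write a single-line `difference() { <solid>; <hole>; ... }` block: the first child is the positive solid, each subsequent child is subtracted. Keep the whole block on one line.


difference() { translate([478, 460, 0]) cube([4355, 205, 2564]); translate([1646, 460, 741]) cube([1051, 205, 1021]); }


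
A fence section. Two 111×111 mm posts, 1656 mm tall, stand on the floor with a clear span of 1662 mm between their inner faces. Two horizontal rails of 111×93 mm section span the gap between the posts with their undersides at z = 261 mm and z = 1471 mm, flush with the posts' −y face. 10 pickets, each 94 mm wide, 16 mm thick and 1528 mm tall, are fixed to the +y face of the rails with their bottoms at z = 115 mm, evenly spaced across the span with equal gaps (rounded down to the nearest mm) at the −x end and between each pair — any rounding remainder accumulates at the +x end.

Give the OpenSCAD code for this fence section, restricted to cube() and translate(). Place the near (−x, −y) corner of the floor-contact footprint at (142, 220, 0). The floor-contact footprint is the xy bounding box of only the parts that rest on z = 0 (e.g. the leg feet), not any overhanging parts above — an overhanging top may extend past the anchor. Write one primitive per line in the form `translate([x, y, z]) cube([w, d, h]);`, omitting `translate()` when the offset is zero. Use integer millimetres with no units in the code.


translate([142, 220, 0]) cube([111, 111, 1656]);
translate([1915, 220, 0]) cube([111, 111, 1656]);
translate([253, 220, 261]) cube([1662, 111, 93]);
translate([253, 220, 1471]) cube([1662, 111, 93]);
translate([318, 331, 115]) cube([94, 16, 1528]);
translate([477, 331, 115]) cube([94, 16, 1528]);
translate([636, 331, 115]) cube([94, 16, 1528]);
translate([795, 331, 115]) cube([94, 16, 1528]);
translate([954, 331, 115]) cube([94, 16, 1528]);
translate([1113, 331, 115]) cube([94, 16, 1528]);
translate([1272, 331, 115]) cube([94, 16, 1528]);
translate([1431, 331, 115]) cube([94, 16, 1528]);
translate([1590, 331, 115]) cube([94, 16, 1528]);
translate([1749, 331, 115]) cube([94, 16, 1528]);


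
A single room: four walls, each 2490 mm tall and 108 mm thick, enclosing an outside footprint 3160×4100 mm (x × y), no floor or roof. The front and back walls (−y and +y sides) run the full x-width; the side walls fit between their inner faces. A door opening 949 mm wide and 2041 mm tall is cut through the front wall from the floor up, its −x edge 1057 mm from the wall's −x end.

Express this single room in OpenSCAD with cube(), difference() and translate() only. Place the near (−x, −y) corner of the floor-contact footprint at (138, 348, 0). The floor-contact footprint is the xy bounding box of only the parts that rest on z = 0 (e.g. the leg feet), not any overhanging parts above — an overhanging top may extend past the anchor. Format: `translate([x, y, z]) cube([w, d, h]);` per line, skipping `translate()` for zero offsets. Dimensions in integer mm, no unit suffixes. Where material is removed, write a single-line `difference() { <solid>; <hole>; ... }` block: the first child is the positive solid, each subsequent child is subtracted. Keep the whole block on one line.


difference() { translate([138, 348, 0]) cube([3160, 108, 2490]); translate([1195, 348, 0]) cube([949, 108, 2041]); }
translate([138, 4340, 0]) cube([3160, 108, 2490]);
translate([138, 456, 0]) cube([108, 3884, 2490]);
translate([3190, 456, 0]) cube([108, 3884, 2490]);


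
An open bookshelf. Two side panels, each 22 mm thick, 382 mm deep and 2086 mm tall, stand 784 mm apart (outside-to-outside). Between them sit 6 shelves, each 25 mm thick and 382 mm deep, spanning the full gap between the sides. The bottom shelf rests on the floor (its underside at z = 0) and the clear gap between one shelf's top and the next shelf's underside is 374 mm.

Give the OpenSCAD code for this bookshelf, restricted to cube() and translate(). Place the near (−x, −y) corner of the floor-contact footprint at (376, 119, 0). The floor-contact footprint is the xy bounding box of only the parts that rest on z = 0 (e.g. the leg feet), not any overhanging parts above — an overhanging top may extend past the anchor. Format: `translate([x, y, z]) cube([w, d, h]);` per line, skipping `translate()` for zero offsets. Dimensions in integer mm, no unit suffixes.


translate([376, 119, 0]) cube([22, 382, 2086]);
translate([1138, 119, 0]) cube([22, 382, 2086]);
translate([398, 119, 0]) cube([740, 382, 25]);
translate([398, 119, 399]) cube([740, 382, 25]);
translate([398, 119, 798]) cube([740, 382, 25]);
translate([398, 119, 1197]) cube([740, 382, 25]);
translate([398, 119, 1596]) cube([740, 382, 25]);
translate([398, 119, 1995]) cube([740, 382, 25]);


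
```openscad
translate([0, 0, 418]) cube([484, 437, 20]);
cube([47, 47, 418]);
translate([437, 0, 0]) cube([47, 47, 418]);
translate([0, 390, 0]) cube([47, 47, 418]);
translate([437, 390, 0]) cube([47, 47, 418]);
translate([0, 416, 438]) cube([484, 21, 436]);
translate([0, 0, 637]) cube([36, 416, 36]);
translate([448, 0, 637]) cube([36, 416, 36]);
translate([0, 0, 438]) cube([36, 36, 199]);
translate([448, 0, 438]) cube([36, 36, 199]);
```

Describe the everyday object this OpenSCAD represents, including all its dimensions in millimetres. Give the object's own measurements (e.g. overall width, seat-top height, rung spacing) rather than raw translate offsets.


A chair. The seat is a 484×437×20 mm slab with its top at z = 438 mm, on four 47×47 mm corner legs (flush with the seat edges, standing on z = 0). A flat backrest 21 mm thick, 436 mm tall, spans the full seat width and rises from the seat top along its +y edge, rear face flush with the rear of the seat. Two armrests of 36×36 mm section run along each side from the seat's front edge to the front of the backrest, top faces 235 mm above the seat top and outer faces flush with the seat's x-edges; a 36×36 mm post under the front of each armrest stands on the seat at the front corner.


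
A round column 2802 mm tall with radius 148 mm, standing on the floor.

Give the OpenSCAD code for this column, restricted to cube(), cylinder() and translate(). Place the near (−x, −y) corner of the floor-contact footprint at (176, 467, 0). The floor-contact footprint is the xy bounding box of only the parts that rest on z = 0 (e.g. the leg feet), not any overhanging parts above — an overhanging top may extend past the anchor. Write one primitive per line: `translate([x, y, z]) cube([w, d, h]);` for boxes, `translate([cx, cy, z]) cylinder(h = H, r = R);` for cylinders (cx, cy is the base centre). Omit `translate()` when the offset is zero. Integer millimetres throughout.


translate([324, 615, 0]) cylinder(h = 2802, r = 148);


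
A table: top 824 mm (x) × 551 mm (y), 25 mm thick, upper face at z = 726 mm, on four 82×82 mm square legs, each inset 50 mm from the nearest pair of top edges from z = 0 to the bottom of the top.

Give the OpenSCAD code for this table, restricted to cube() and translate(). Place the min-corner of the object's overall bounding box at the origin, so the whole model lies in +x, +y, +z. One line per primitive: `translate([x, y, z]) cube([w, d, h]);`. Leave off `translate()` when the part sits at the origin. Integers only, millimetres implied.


// leg_h = 726 - 25 = 701
translate([0, 0, 701]) cube([824, 551, 25]);
translate([50, 50, 0]) cube([82, 82, 701]);
translate([692, 50, 0]) cube([82, 82, 701]);
translate([50, 419, 0]) cube([82, 82, 701]);
translate([692, 419, 0]) cube([82, 82, 701]);


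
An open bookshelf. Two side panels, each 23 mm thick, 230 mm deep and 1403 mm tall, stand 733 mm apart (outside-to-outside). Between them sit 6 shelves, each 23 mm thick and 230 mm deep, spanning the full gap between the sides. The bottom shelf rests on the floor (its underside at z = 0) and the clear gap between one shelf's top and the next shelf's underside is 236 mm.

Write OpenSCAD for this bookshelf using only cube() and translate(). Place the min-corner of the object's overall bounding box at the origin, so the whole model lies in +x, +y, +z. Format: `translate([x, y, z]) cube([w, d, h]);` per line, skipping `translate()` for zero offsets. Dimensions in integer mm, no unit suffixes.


cube([23, 230, 1403]);
translate([710, 0, 0]) cube([23, 230, 1403]);
translate([23, 0, 0]) cube([687, 230, 23]);
translate([23, 0, 259]) cube([687, 230, 23]);
translate([23, 0, 518]) cube([687, 230, 23]);
translate([23, 0, 777]) cube([687, 230, 23]);
translate([23, 0, 1036]) cube([687, 230, 23]);
translate([23, 0, 1295]) cube([687, 230, 23]);


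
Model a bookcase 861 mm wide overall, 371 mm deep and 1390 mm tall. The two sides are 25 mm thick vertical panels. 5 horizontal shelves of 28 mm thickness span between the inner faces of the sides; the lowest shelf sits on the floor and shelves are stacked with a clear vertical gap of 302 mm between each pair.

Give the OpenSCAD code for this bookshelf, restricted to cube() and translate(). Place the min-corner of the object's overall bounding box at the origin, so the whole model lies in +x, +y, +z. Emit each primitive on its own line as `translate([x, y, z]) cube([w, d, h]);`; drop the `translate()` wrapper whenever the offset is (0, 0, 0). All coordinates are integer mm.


cube([25, 371, 1390]);
translate([836, 0, 0]) cube([25, 371, 1390]);
translate([25, 0, 0]) cube([811, 371, 28]);
translate([25, 0, 330]) cube([811, 371, 28]);
translate([25, 0, 660]) cube([811, 371, 28]);
translate([25, 0, 990]) cube([811, 371, 28]);
translate([25, 0, 1320]) cube([811, 371, 28]);


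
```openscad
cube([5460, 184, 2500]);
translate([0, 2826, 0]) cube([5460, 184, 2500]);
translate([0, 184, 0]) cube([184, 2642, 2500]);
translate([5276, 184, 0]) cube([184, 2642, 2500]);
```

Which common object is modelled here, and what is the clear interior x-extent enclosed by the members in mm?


A house (or room) frame. The interior width is 5092 mm.

Four 2500 mm walls enclosing a rectangle with no floor or roof — a room or house frame. Outside width is 5460 mm and wall thickness is 184 mm, so the interior width is 5460 − 2 × 184 = 5092 mm.


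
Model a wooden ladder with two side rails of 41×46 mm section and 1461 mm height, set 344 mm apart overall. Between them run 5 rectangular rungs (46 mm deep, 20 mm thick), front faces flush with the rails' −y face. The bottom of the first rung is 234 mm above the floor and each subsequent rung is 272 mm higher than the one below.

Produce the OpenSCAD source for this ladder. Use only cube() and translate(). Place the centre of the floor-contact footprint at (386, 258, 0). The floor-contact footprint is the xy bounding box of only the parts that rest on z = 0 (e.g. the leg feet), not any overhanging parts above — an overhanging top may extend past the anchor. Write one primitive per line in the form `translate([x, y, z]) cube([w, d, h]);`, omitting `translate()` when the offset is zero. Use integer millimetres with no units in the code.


translate([214, 235, 0]) cube([41, 46, 1461]);
translate([517, 235, 0]) cube([41, 46, 1461]);
translate([255, 235, 234]) cube([262, 46, 20]);
translate([255, 235, 506]) cube([262, 46, 20]);
translate([255, 235, 778]) cube([262, 46, 20]);
translate([255, 235, 1050]) cube([262, 46, 20]);
translate([255, 235, 1322]) cube([262, 46, 20]);


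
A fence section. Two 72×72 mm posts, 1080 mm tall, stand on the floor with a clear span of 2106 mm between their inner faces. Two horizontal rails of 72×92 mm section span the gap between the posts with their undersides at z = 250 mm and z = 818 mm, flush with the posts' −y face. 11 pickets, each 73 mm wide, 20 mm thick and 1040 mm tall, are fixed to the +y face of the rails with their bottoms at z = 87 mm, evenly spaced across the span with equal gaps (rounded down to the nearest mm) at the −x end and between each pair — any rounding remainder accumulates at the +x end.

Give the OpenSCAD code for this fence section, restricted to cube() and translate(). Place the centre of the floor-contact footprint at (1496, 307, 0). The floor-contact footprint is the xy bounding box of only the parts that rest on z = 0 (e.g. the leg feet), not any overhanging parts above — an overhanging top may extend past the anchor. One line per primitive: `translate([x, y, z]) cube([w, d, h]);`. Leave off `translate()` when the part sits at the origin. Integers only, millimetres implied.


translate([371, 271, 0]) cube([72, 72, 1080]);
translate([2549, 271, 0]) cube([72, 72, 1080]);
translate([443, 271, 250]) cube([2106, 72, 92]);
translate([443, 271, 818]) cube([2106, 72, 92]);
translate([551, 343, 87]) cube([73, 20, 1040]);
translate([732, 343, 87]) cube([73, 20, 1040]);
translate([913, 343, 87]) cube([73, 20, 1040]);
translate([1094, 343, 87]) cube([73, 20, 1040]);
translate([1275, 343, 87]) cube([73, 20, 1040]);
translate([1456, 343, 87]) cube([73, 20, 1040]);
translate([1637, 343, 87]) cube([73, 20, 1040]);
translate([1818, 343, 87]) cube([73, 20, 1040]);
translate([1999, 343, 87]) cube([73, 20, 1040]);
translate([2180, 343, 87]) cube([73, 20, 1040]);
translate([2361, 343, 87]) cube([73, 20, 1040]);


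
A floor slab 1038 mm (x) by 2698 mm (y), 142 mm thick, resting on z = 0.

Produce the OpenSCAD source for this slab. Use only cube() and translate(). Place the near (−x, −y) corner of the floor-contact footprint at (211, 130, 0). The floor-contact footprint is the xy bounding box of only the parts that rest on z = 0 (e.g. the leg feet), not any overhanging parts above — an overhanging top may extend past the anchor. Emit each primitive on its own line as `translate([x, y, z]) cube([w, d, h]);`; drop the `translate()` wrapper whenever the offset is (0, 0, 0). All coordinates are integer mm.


translate([211, 130, 0]) cube([1038, 2698, 142]);


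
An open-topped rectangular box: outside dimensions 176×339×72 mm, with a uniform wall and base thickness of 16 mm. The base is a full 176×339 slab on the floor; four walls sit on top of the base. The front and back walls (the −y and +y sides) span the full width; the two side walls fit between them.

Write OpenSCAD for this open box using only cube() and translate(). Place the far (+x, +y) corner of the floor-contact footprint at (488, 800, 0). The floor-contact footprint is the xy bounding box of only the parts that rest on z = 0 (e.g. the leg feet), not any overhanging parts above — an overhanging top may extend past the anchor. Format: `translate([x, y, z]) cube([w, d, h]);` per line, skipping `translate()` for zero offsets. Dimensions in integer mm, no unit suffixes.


translate([312, 461, 0]) cube([176, 339, 16]);
translate([312, 461, 16]) cube([176, 16, 56]);
translate([312, 784, 16]) cube([176, 16, 56]);
translate([312, 477, 16]) cube([16, 307, 56]);
translate([472, 477, 16]) cube([16, 307, 56]);


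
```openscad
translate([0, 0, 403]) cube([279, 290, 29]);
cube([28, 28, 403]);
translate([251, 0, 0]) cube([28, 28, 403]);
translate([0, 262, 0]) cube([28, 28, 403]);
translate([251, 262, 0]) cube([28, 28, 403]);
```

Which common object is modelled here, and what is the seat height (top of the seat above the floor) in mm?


A stool. The seat height is 432 mm.

A 279×290×29 slab at z = 403 on four corner posts — a stool. The seat top is 403 + 29 = 432 mm.


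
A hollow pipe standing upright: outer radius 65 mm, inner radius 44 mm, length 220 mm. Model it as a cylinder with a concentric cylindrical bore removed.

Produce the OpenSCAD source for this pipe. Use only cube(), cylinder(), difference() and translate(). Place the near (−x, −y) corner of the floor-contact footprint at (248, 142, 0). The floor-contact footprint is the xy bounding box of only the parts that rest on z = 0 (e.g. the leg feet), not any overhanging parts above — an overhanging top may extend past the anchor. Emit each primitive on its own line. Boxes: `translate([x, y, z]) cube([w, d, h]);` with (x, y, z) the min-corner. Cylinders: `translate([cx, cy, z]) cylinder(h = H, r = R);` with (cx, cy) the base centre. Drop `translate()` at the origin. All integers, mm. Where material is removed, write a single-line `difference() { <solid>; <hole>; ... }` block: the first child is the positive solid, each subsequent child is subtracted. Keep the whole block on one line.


difference() { translate([313, 207, 0]) cylinder(h = 220, r = 65); translate([313, 207, 0]) cylinder(h = 220, r = 44); }


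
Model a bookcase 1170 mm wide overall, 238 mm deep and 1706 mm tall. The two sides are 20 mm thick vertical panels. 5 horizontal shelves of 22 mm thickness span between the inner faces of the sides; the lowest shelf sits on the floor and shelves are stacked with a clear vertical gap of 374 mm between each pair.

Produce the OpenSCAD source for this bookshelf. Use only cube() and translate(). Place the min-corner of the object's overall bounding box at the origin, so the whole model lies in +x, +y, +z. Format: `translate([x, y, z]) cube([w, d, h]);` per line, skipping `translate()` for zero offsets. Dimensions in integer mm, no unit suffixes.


cube([20, 238, 1706]);
translate([1150, 0, 0]) cube([20, 238, 1706]);
translate([20, 0, 0]) cube([1130, 238, 22]);
translate([20, 0, 396]) cube([1130, 238, 22]);
translate([20, 0, 792]) cube([1130, 238, 22]);
translate([20, 0, 1188]) cube([1130, 238, 22]);
translate([20, 0, 1584]) cube([1130, 238, 22]);


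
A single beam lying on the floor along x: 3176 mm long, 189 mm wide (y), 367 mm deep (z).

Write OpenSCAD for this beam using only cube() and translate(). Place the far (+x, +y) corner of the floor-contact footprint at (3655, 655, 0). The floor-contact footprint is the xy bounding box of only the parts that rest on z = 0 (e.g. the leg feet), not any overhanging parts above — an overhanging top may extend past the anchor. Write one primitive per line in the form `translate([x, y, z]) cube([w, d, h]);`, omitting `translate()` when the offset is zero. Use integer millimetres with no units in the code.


translate([479, 466, 0]) cube([3176, 189, 367]);


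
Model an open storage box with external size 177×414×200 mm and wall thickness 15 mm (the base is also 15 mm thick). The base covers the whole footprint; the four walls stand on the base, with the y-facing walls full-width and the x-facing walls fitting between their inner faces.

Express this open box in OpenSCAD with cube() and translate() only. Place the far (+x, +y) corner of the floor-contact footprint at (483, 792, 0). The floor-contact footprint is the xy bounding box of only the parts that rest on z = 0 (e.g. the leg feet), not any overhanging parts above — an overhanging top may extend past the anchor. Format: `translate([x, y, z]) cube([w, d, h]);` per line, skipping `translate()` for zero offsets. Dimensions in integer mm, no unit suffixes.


translate([306, 378, 0]) cube([177, 414, 15]);
translate([306, 378, 15]) cube([177, 15, 185]);
translate([306, 777, 15]) cube([177, 15, 185]);
translate([306, 393, 15]) cube([15, 384, 185]);
translate([468, 393, 15]) cube([15, 384, 185]);


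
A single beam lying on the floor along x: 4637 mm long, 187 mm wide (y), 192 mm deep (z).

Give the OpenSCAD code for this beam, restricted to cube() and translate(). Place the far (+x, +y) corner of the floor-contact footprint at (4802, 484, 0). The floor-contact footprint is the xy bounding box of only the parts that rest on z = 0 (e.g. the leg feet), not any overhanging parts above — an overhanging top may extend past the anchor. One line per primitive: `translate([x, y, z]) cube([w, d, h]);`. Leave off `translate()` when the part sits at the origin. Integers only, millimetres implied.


translate([165, 297, 0]) cube([4637, 187, 192]);


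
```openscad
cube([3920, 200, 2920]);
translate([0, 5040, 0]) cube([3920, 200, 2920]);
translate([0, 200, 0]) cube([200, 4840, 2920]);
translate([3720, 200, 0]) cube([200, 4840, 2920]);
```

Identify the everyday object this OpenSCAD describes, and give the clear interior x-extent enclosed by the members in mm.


A house (or room) frame. The interior width is 3520 mm.

Four 2920 mm walls enclosing a rectangle with no floor or roof — a room or house frame. Outside width is 3920 mm and wall thickness is 200 mm, so the interior width is 3920 − 2 × 200 = 3520 mm.


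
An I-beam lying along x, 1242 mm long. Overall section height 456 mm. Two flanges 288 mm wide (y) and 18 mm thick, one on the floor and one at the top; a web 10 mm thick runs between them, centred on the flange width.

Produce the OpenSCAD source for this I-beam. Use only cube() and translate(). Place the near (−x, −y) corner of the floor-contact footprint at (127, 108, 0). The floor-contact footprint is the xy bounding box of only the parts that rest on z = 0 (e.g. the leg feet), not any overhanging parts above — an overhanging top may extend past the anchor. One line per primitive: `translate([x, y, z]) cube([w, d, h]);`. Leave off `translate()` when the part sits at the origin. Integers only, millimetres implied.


translate([127, 108, 0]) cube([1242, 288, 18]);
translate([127, 247, 18]) cube([1242, 10, 420]);
translate([127, 108, 438]) cube([1242, 288, 18]);


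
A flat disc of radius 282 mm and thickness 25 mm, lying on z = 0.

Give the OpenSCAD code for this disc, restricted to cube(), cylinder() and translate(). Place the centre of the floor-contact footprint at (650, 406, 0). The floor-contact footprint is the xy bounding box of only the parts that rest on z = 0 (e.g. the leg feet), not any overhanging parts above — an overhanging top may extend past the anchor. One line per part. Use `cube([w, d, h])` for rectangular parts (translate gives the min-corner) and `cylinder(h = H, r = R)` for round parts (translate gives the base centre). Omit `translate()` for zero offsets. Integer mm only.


translate([650, 406, 0]) cylinder(h = 25, r = 282);


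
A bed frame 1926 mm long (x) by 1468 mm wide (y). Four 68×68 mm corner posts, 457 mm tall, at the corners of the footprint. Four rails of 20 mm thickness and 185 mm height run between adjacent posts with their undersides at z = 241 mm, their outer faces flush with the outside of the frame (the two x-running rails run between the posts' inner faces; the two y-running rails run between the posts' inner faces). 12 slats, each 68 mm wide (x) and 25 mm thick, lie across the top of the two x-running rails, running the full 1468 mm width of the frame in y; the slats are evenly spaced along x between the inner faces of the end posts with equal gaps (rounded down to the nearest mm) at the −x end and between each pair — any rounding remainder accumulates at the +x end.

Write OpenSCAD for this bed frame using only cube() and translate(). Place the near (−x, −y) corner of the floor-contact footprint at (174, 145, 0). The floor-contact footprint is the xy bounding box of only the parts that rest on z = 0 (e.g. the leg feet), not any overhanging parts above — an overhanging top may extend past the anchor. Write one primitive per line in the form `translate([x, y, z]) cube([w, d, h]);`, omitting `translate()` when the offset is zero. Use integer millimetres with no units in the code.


// slat z = rail_z + rail_h = 241 + 185 = 426
// slat gap = ⌊(1790 − 12·68) / 13⌋ = 74
translate([174, 145, 0]) cube([68, 68, 457]);
translate([174, 1545, 0]) cube([68, 68, 457]);
translate([2032, 145, 0]) cube([68, 68, 457]);
translate([2032, 1545, 0]) cube([68, 68, 457]);
translate([242, 145, 241]) cube([1790, 20, 185]);
translate([242, 1593, 241]) cube([1790, 20, 185]);
translate([174, 213, 241]) cube([20, 1332, 185]);
translate([2080, 213, 241]) cube([20, 1332, 185]);
translate([316, 145, 426]) cube([68, 1468, 25]);
translate([458, 145, 426]) cube([68, 1468, 25]);
translate([600, 145, 426]) cube([68, 1468, 25]);
translate([742, 145, 426]) cube([68, 1468, 25]);
translate([884, 145, 426]) cube([68, 1468, 25]);
translate([1026, 145, 426]) cube([68, 1468, 25]);
translate([1168, 145, 426]) cube([68, 1468, 25]);
translate([1310, 145, 426]) cube([68, 1468, 25]);
translate([1452, 145, 426]) cube([68, 1468, 25]);
translate([1594, 145, 426]) cube([68, 1468, 25]);
translate([1736, 145, 426]) cube([68, 1468, 25]);
translate([1878, 145, 426]) cube([68, 1468, 25]);


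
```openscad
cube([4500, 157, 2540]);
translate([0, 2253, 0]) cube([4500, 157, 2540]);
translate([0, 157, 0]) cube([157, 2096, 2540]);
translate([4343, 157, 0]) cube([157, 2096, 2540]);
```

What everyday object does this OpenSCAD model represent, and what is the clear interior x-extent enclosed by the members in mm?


A house (or room) frame. The interior width is 4186 mm.

Four 2540 mm walls enclosing a rectangle with no floor or roof — a room or house frame. Outside width is 4500 mm and wall thickness is 157 mm, so the interior width is 4500 − 2 × 157 = 4186 mm.


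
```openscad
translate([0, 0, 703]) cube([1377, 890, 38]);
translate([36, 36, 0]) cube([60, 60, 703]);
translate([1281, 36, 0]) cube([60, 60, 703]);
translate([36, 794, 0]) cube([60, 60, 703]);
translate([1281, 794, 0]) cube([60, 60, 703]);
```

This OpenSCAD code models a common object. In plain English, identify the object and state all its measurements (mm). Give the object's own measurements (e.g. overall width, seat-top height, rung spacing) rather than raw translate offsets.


A rectangular dining table. The top is 1377×890×38 mm with its upper surface at z = 741 mm. It stands on four 60×60 mm square legs, each inset 36 mm from the nearest pair of top edges, running from the floor to the underside of the top.


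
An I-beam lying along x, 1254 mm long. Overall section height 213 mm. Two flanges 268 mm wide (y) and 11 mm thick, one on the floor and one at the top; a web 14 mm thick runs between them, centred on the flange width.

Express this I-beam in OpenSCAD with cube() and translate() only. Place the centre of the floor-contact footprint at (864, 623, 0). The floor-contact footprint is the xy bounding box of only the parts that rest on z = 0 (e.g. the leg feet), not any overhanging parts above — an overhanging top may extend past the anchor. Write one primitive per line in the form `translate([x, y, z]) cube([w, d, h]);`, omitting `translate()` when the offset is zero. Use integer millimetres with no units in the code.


translate([237, 489, 0]) cube([1254, 268, 11]);
translate([237, 616, 11]) cube([1254, 14, 191]);
translate([237, 489, 202]) cube([1254, 268, 11]);


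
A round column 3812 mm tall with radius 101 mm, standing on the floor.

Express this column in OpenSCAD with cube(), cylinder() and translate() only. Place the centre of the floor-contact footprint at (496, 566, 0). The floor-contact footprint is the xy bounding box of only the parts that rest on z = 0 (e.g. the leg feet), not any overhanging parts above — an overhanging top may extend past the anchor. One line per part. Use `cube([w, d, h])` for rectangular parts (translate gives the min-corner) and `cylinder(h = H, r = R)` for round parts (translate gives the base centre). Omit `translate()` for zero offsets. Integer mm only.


translate([496, 566, 0]) cylinder(h = 3812, r = 101);


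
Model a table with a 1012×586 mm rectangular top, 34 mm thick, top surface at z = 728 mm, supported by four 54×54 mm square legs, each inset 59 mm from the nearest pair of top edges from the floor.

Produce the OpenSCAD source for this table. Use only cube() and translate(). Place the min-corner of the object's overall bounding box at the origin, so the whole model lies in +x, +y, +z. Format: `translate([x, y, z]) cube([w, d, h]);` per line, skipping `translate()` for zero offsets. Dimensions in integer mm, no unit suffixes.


// leg_h = 728 - 34 = 694
translate([0, 0, 694]) cube([1012, 586, 34]);
translate([59, 59, 0]) cube([54, 54, 694]);
translate([899, 59, 0]) cube([54, 54, 694]);
translate([59, 473, 0]) cube([54, 54, 694]);
translate([899, 473, 0]) cube([54, 54, 694]);


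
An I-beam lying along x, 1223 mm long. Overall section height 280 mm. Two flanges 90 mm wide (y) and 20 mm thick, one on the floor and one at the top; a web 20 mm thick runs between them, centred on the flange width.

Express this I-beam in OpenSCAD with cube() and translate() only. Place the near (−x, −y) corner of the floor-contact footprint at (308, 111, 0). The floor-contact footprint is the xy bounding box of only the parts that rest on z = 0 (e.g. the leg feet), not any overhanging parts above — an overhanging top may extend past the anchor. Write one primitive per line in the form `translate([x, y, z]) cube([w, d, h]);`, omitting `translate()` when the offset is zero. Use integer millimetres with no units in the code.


translate([308, 111, 0]) cube([1223, 90, 20]);
translate([308, 146, 20]) cube([1223, 20, 240]);
translate([308, 111, 260]) cube([1223, 90, 20]);


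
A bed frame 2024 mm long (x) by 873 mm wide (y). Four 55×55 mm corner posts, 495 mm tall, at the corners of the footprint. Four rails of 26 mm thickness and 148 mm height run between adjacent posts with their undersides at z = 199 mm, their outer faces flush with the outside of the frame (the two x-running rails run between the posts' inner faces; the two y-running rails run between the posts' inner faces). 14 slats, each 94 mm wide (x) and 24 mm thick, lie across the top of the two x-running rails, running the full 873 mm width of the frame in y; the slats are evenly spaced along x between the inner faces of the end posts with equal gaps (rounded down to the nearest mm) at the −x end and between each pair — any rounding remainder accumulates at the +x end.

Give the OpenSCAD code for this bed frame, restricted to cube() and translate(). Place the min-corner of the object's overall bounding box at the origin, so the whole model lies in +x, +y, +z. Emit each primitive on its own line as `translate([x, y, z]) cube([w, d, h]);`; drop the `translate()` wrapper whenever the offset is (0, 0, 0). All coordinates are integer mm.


// slat z = rail_z + rail_h = 199 + 148 = 347
// slat gap = ⌊(1914 − 14·94) / 15⌋ = 39
cube([55, 55, 495]);
translate([0, 818, 0]) cube([55, 55, 495]);
translate([1969, 0, 0]) cube([55, 55, 495]);
translate([1969, 818, 0]) cube([55, 55, 495]);
translate([55, 0, 199]) cube([1914, 26, 148]);
translate([55, 847, 199]) cube([1914, 26, 148]);
translate([0, 55, 199]) cube([26, 763, 148]);
translate([1998, 55, 199]) cube([26, 763, 148]);
translate([94, 0, 347]) cube([94, 873, 24]);
translate([227, 0, 347]) cube([94, 873, 24]);
translate([360, 0, 347]) cube([94, 873, 24]);
translate([493, 0, 347]) cube([94, 873, 24]);
translate([626, 0, 347]) cube([94, 873, 24]);
translate([759, 0, 347]) cube([94, 873, 24]);
translate([892, 0, 347]) cube([94, 873, 24]);
translate([1025, 0, 347]) cube([94, 873, 24]);
translate([1158, 0, 347]) cube([94, 873, 24]);
translate([1291, 0, 347]) cube([94, 873, 24]);
translate([1424, 0, 347]) cube([94, 873, 24]);
translate([1557, 0, 347]) cube([94, 873, 24]);
translate([1690, 0, 347]) cube([94, 873, 24]);
translate([1823, 0, 347]) cube([94, 873, 24]);


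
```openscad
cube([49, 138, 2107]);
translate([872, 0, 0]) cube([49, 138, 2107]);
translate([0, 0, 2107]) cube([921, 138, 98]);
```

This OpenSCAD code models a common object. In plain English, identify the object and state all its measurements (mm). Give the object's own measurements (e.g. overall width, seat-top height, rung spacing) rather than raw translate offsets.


A door frame. The clear opening is 823 mm wide and 2107 mm high. Two 49 mm wide jambs, 138 mm deep, stand either side of the opening from the floor to the top of the opening. A 98 mm thick head sits across the top of both jambs, spanning the full outside width of the frame.


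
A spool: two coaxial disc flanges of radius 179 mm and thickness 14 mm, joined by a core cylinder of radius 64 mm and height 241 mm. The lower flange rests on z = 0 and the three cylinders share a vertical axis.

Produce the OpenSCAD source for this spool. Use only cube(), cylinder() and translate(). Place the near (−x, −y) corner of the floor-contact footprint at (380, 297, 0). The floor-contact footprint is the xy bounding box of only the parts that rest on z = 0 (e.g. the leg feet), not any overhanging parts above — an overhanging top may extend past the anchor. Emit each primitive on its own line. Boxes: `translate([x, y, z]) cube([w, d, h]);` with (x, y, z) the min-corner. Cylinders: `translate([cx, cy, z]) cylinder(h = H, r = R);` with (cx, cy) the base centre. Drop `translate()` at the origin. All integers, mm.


translate([559, 476, 0]) cylinder(h = 14, r = 179);
translate([559, 476, 14]) cylinder(h = 241, r = 64);
translate([559, 476, 255]) cylinder(h = 14, r = 179);


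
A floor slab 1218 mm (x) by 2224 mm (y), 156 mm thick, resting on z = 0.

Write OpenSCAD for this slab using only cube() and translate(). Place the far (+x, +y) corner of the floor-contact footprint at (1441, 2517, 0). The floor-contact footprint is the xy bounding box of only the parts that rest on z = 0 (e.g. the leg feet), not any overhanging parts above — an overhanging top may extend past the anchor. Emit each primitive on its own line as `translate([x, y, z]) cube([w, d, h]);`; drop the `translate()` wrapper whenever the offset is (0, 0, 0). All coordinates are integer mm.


translate([223, 293, 0]) cube([1218, 2224, 156]);


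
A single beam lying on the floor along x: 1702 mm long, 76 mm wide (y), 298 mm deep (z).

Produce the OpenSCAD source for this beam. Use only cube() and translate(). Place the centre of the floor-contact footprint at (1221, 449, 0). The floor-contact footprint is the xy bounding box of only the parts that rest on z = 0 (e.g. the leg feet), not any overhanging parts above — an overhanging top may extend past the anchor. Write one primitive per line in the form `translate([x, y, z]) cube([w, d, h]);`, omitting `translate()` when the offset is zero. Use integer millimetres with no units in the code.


translate([370, 411, 0]) cube([1702, 76, 298]);


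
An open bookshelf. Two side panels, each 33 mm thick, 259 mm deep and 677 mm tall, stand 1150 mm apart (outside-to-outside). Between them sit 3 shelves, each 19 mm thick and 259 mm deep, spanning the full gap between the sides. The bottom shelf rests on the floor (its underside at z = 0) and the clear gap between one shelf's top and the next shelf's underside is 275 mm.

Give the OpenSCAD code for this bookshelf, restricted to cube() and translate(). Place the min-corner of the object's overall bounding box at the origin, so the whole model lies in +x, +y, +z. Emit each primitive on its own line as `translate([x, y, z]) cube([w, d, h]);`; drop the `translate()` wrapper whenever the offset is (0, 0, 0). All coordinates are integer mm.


cube([33, 259, 677]);
translate([1117, 0, 0]) cube([33, 259, 677]);
translate([33, 0, 0]) cube([1084, 259, 19]);
translate([33, 0, 294]) cube([1084, 259, 19]);
translate([33, 0, 588]) cube([1084, 259, 19]);


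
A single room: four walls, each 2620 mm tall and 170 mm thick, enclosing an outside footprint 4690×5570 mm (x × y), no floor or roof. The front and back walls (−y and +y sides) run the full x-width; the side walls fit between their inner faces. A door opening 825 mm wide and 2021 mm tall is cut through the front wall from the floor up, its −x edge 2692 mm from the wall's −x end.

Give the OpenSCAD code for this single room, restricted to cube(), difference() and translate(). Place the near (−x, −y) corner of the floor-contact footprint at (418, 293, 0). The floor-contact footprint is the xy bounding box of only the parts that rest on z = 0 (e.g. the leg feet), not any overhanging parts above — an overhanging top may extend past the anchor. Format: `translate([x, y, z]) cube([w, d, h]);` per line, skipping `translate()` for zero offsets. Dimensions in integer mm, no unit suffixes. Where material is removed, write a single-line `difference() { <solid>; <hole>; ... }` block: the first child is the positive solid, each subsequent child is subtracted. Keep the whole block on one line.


difference() { translate([418, 293, 0]) cube([4690, 170, 2620]); translate([3110, 293, 0]) cube([825, 170, 2021]); }
translate([418, 5693, 0]) cube([4690, 170, 2620]);
translate([418, 463, 0]) cube([170, 5230, 2620]);
translate([4938, 463, 0]) cube([170, 5230, 2620]);
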